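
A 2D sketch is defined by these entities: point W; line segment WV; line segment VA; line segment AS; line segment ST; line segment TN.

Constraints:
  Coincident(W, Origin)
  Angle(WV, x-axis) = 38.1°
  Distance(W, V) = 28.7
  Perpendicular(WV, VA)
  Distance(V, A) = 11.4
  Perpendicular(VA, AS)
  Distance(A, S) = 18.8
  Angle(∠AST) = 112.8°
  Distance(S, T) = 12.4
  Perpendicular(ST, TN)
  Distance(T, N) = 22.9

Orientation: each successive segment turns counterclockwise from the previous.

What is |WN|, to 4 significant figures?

27.68

W is at the origin; WV runs at 38.1° with length 28.7, so V = (22.59, 17.71). WV is perpendicular to VA, so VA runs at 128.1°; with |VA| = 11.4, A = (15.55, 26.68). The perpendicularity gives AS at right angles to VA, so AS runs at -141.9°; with |AS| = 18.8, S = (0.7564, 15.08). ∠AST = 112.8° gives ST at -74.70° from the x-axis; with |ST| = 12.4, T = (4.028, 3.119). The perpendicularity gives TN at right angles to ST, so TN runs at 15.30°; with |TN| = 22.9, N = (26.12, 9.162). Then |WN| = |N − W| = 27.68.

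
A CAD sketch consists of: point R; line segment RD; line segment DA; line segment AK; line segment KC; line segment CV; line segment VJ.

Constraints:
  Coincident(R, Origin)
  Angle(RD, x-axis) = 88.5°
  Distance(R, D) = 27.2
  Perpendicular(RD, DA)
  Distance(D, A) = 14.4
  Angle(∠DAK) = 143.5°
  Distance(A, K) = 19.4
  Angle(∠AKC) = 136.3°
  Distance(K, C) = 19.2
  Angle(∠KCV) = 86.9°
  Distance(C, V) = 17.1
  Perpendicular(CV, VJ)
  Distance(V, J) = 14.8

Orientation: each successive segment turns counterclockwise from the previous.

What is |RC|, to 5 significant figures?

33.422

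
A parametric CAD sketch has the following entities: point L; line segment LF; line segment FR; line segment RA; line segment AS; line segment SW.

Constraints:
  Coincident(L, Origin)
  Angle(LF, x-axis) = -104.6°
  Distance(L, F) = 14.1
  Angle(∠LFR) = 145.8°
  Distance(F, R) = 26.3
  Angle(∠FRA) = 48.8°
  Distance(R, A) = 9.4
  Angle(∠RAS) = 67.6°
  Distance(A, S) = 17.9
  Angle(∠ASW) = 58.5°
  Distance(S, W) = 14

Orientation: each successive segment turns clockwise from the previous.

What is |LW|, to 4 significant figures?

40.87

∠RAS = 67.6° gives AS at -22.40° from the x-axis; with |AS| = 17.9, S = (-6.793, -28.39). ∠ASW = 58.5° gives SW at -143.9° from the x-axis; with |SW| = 14.0, W = (-18.11, -36.64). Then |LW| = |W − L| = 40.87.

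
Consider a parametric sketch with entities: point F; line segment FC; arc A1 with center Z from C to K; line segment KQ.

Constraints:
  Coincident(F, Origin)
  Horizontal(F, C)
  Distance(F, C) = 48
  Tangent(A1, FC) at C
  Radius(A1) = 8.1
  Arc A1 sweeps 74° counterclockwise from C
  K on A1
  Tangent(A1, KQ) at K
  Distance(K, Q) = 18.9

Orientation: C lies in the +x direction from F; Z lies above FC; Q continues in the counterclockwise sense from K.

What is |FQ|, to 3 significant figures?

65.6

F is at the origin; F and C share the same y with |FC| = 48.0 and C on the +x side, so C = (48.0, 0.00). The tangent condition forces ZC to be normal to FC, so Z = C + (0, 8.1) = (48.0, 8.10). On A1, C sits at bearing -90° from Z; a 74° counterclockwise sweep puts K at bearing -16°, so K = Z + 8.1·(cos -16°, sin -16°) = (55.8, 5.87). Since A1 is tangent to KQ there, ZK ⟂ KQ, so KQ runs along (−sin -16°, cos -16°); with |KQ| = 18.9, Q = (61.0, 24.0). Then |FQ| = |Q − F| = 65.6.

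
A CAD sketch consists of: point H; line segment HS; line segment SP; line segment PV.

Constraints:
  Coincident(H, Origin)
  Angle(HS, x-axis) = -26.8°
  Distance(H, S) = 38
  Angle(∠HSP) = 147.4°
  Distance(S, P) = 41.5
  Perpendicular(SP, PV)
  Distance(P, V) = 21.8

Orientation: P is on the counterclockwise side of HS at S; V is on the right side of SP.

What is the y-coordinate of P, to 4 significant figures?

-12.94

H is at the origin; HS runs at -26.8° with length 38.0, so S = 38.0·(cos -26.8°, sin -26.8°) = (33.92, -17.13). ∠HSP = 147.4°, so SP runs at -26.8° + (180° − 147.4°) = 5.800° from the x-axis; with |SP| = 41.5, P = S + 41.5·(cos 5.800°, sin 5.800°) = (75.21, -12.94). So P.y = -12.94.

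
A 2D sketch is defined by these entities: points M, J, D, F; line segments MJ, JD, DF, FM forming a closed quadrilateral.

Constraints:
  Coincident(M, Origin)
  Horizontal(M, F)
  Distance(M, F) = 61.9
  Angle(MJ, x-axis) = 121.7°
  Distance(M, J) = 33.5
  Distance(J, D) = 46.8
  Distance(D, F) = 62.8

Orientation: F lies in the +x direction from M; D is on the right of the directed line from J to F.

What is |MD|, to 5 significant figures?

14.548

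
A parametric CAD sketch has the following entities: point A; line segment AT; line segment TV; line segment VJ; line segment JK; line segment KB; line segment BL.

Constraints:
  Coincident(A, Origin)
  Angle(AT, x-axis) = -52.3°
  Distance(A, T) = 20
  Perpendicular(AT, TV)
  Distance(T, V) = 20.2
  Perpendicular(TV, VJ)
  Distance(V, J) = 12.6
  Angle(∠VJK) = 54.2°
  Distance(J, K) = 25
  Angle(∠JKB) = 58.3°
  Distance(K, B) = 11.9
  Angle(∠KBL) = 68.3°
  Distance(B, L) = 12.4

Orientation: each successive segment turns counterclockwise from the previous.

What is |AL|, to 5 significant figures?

18.001

A is at the origin; AT runs at -52.3° with length 20.0, so T = (12.231, -15.824). AT ⟂ TV, so TV runs at 37.700°; with |TV| = 20.2, V = (28.213, -3.4716). TV is perpendicular to VJ, so VJ runs at 127.70°; with |VJ| = 12.6, J = (20.508, 6.4978). ∠VJK = 54.2° gives JK at -106.50° from the x-axis; with |JK| = 25.0, K = (13.408, -17.473). ∠JKB = 58.3° gives KB at 15.200° from the x-axis; with |KB| = 11.9, B = (24.891, -14.353). ∠KBL = 68.3° gives BL at 126.90° from the x-axis; with |BL| = 12.4, L = (17.446, -4.4366). Then |AL| = |L − A| = 18.001.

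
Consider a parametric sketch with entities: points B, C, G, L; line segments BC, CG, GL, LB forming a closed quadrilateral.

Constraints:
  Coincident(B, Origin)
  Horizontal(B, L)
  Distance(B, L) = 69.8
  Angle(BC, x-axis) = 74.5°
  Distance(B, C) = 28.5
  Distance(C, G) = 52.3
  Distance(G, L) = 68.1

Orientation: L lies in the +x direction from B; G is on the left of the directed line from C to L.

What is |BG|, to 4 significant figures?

78.15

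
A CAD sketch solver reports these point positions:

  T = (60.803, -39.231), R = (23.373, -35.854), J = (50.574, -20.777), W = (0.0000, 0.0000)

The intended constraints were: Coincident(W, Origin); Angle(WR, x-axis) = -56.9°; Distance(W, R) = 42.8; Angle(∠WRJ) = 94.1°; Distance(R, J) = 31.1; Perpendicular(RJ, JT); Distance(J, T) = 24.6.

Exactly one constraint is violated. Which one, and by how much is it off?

Distance(J, T) = 24.6 — off by 3.50.

W = (0.00, 0.00) ✓; WR at -56.90° ✓; |WR| = 42.80 ✓; ∠WRJ = 94.10° ✓; |RJ| = 31.10 ✓; ∠(RJ, JT) = 90.00° ✓; |JT| = 21.10 ✗.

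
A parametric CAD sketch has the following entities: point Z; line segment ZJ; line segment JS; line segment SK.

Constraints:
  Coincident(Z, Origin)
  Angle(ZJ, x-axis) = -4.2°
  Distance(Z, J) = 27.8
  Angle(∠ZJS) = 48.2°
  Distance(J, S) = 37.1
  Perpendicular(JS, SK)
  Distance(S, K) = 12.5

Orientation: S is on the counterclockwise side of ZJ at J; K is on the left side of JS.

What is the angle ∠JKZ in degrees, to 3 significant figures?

42.5°

Z is at the origin; ZJ runs at -4.2° with length 27.8, so J = 27.8·(cos -4.2°, sin -4.2°) = (27.7, -2.04). ∠ZJS = 48.2°, so JS runs at -4.2° + (180° − 48.2°) = 128° from the x-axis; with |JS| = 37.1, S = J + 37.1·(cos 128°, sin 128°) = (5.09, 27.4). JS is perpendicular to SK; with |SK| = 12.5 on the left of JS, K = S + 12.5·(-0.792, -0.610) = (-4.81, 19.7). Then cos ∠JKZ = KJ·KZ / (|KJ||KZ|), giving 42.5°.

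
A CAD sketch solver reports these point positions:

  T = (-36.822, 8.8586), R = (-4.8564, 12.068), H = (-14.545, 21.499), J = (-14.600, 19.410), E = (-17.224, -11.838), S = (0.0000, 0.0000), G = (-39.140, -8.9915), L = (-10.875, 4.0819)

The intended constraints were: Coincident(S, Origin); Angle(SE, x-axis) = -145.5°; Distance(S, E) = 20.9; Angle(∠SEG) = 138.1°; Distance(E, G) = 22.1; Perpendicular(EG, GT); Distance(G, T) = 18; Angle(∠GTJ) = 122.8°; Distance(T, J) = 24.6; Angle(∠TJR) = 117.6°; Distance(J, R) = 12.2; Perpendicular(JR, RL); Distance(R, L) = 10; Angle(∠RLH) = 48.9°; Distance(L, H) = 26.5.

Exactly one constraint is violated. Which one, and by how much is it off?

Distance(L, H) = 26.5 — off by 8.70.

S = (0.00, 0.00) ✓; SE at -145.5° ✓; |SE| = 20.90 ✓; ∠SEG = 138.1° ✓; |EG| = 22.10 ✓; ∠(EG, GT) = 90.00° ✓; |GT| = 18.00 ✓; ∠GTJ = 122.8° ✓; |TJ| = 24.60 ✓; ∠TJR = 117.6° ✓; |JR| = 12.20 ✓; ∠(JR, RL) = 90.00° ✓; |RL| = 10.00 ✓; ∠RLH = 48.90° ✓; |LH| = 17.80 ✗.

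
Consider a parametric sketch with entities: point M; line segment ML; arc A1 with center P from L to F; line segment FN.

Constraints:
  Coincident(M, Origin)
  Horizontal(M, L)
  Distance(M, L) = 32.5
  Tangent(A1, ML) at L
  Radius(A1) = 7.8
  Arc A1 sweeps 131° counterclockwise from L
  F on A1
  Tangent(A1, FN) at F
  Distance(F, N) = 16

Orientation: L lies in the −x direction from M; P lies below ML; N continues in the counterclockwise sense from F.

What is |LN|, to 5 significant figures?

25.414

On A1, L sits at bearing 90° from P; a 131° counterclockwise sweep puts F at bearing 221°, so F = P + 7.8·(cos 221°, sin 221°) = (-38.387, -12.917). A1 meets FN tangentially, so PF is at right angles to FN, so FN runs along (−sin 221°, cos 221°); with |FN| = 16.0, N = (-27.890, -24.993). Then |LN| = |N − L| = 25.414.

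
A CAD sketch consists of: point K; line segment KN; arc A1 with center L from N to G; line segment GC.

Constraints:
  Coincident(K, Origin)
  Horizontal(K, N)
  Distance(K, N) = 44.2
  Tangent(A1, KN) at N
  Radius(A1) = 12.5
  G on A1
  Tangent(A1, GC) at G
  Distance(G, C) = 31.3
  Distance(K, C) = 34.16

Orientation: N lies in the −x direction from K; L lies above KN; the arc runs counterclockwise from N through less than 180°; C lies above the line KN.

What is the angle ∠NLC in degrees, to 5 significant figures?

122.03°

K is at the origin; K and N share the same y with |KN| = 44.2 and N on the −x side, so N = (-44.200, 0.0000). A1 meets KN tangentially, so LN is at right angles to KN, so L = N + (0, 12.5) = (-44.200, 12.500). Since LG ⟂ GC (tangency), |LC| = √(12.5² + 31.3²) = 33.704 regardless of where G sits on A1. So C lies on both circle(K, 34.16) and circle(L, 33.704); the above-KN intersection is C = (-15.627, 30.376). G is the foot of the tangent from C: G = (-34.113, 5.1176).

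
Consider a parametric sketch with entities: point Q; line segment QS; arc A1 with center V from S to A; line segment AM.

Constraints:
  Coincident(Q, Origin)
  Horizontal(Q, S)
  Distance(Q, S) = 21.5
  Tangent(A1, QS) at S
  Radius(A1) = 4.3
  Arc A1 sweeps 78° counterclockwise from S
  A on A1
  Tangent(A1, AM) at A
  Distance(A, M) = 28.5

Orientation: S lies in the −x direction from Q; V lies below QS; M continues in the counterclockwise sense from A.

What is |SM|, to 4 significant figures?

32.88

Q is at the origin; QS is horizontal with |QS| = 21.5 and S on the −x side, so S = (-21.50, 0.000). Since A1 is tangent to QS there, VS ⟂ QS, so V = S + (0, -4.3) = (-21.50, -4.300). On A1, S sits at bearing 90° from V; a 78° counterclockwise sweep puts A at bearing 168°, so A = V + 4.3·(cos 168°, sin 168°) = (-25.71, -3.406). The tangent condition forces VA to be normal to AM, so AM runs along (−sin 168°, cos 168°); with |AM| = 28.5, M = (-31.63, -31.28). Then |SM| = |M − S| = 32.88.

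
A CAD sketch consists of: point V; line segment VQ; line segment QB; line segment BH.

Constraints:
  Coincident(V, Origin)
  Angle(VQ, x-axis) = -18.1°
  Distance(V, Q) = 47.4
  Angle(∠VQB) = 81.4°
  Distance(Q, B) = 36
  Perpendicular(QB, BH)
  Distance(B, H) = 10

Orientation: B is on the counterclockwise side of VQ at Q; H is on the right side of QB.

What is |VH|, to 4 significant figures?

63.79

V is at the origin; VQ runs at -18.1° with length 47.4, so Q = 47.4·(cos -18.1°, sin -18.1°) = (45.05, -14.73). ∠VQB = 81.4°, so QB runs at -18.1° + (180° − 81.4°) = 80.50° from the x-axis; with |QB| = 36.0, B = Q + 36.0·(cos 80.50°, sin 80.50°) = (51.00, 20.78). QB is perpendicular to BH; with |BH| = 10.0 on the right of QB, H = B + 10.0·(0.9863, -0.1650) = (60.86, 19.13). Then |VH| = |H − V| = 63.79.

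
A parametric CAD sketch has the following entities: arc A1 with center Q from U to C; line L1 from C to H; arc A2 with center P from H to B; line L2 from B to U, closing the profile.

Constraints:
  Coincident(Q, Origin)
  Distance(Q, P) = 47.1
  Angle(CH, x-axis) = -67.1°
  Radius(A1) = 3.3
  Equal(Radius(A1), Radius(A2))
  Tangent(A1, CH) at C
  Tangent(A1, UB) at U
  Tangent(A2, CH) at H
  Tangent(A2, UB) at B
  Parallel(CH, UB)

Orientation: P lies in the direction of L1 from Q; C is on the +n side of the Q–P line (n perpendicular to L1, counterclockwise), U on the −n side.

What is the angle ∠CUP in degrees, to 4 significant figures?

85.99°

The slot axis is L1's direction at -67.1°, so u = (cos -67.1°, sin -67.1°) = (0.3891, -0.9212) and n = (−sin -67.1°, cos -67.1°) = (0.9212, 0.3891). Q is at the origin and P lies 47.1 along u from Q, so P = 47.1·u = (18.33, -43.39). Tangency of A1 to both parallel lines with radius 3.3 puts C and U at Q ± 3.3·n: C = (3.040, 1.284), U = (-3.040, -1.284). Then cos ∠CUP = UC·UP / (|UC||UP|), giving 85.99°.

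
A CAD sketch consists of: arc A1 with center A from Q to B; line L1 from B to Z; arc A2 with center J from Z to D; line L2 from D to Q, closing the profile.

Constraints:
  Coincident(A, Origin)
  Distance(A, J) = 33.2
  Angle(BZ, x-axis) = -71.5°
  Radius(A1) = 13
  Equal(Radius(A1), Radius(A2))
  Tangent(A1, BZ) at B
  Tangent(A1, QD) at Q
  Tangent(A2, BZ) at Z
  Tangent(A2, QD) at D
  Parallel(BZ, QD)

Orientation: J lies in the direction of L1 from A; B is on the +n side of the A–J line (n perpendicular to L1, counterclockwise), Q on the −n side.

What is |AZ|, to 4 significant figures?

35.65

The slot axis is L1's direction at -71.5°, so u = (cos -71.5°, sin -71.5°) = (0.3173, -0.9483) and n = (−sin -71.5°, cos -71.5°) = (0.9483, 0.3173). A is at the origin and J lies 33.2 along u from A, so J = 33.2·u = (10.53, -31.48). Tangency of A1 to both parallel lines with radius 13.0 puts B and Q at A ± 13.0·n: B = (12.33, 4.125), Q = (-12.33, -4.125). Equal radii place Z and D the same way about J: Z = J + 13.0·n = (22.86, -27.36), D = J − 13.0·n = (-1.794, -35.61). Then |AZ| = |Z − A| = 35.65.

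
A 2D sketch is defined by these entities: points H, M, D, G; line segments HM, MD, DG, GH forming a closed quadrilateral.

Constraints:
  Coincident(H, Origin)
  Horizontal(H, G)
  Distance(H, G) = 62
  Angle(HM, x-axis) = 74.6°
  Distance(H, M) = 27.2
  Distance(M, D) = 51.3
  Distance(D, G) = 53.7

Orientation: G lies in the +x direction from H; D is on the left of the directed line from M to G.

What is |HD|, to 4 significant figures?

73.42

Checks: |HG| = 62.00 ✓; |HM| = 27.20 ✓; |MD| = 51.30 ✓; |DG| = 53.70 ✓.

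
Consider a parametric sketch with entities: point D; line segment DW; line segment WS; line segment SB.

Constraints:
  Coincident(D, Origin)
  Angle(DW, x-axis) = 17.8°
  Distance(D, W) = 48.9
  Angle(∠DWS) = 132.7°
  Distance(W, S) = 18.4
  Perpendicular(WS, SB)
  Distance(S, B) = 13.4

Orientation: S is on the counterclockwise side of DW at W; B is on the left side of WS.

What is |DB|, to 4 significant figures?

56.27

∠DWS = 132.7°, so WS runs at 17.8° + (180° − 132.7°) = 65.10° from the x-axis; with |WS| = 18.4, S = W + 18.4·(cos 65.10°, sin 65.10°) = (54.31, 31.64). The perpendicularity gives SB at right angles to WS; with |SB| = 13.4 on the left of WS, B = S + 13.4·(-0.9070, 0.4210) = (42.15, 37.28). Then |DB| = |B − D| = 56.27.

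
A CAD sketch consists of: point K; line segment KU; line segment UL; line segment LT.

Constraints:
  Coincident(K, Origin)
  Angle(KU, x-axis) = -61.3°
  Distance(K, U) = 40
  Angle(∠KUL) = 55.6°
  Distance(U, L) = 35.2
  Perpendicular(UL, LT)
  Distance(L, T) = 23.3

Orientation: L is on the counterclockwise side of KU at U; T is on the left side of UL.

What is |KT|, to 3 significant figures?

15.9

∠KUL = 55.6°, so UL runs at -61.3° + (180° − 55.6°) = 63.1° from the x-axis; with |UL| = 35.2, L = U + 35.2·(cos 63.1°, sin 63.1°) = (35.1, -3.69). The perpendicularity gives LT at right angles to UL; with |LT| = 23.3 on the left of UL, T = L + 23.3·(-0.892, 0.452) = (14.4, 6.85). Then |KT| = |T − K| = 15.9.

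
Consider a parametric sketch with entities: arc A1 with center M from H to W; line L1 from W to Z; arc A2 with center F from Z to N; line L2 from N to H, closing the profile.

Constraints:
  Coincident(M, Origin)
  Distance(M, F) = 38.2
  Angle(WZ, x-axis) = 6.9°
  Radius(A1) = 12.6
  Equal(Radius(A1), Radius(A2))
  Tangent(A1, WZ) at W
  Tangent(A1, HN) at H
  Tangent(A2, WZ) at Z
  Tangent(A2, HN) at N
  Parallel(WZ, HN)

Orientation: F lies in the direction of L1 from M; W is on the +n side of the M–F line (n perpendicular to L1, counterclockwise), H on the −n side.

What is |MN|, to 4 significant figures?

40.22

The slot axis is L1's direction at 6.9°, so u = (cos 6.9°, sin 6.9°) = (0.9928, 0.1201) and n = (−sin 6.9°, cos 6.9°) = (-0.1201, 0.9928). M is at the origin and F lies 38.2 along u from M, so F = 38.2·u = (37.92, 4.589). Tangency of A1 to both parallel lines with radius 12.6 puts W and H at M ± 12.6·n: W = (-1.514, 12.51), H = (1.514, -12.51). Equal radii place Z and N the same way about F: Z = F + 12.6·n = (36.41, 17.10), N = F − 12.6·n = (39.44, -7.920). Then |MN| = |N − M| = 40.22.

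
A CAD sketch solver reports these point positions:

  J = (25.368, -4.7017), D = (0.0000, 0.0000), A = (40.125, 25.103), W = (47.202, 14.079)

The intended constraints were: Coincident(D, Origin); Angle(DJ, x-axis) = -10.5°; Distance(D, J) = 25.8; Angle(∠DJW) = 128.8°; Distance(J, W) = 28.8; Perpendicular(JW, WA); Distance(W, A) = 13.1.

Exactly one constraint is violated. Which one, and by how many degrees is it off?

Perpendicular(JW, WA) — off by 8.00°.

D = (0.00, 0.00) ✓; DJ at -10.50° ✓; |DJ| = 25.80 ✓; ∠DJW = 128.8° ✓; |JW| = 28.80 ✓; ∠(JW, WA) = 82.00° ✗; |WA| = 13.10 ✓.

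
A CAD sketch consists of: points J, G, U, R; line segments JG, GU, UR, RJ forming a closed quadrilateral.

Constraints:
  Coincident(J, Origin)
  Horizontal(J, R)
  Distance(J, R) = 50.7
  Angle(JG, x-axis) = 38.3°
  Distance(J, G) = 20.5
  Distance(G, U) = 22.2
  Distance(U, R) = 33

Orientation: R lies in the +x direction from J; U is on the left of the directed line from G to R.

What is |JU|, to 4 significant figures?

42.68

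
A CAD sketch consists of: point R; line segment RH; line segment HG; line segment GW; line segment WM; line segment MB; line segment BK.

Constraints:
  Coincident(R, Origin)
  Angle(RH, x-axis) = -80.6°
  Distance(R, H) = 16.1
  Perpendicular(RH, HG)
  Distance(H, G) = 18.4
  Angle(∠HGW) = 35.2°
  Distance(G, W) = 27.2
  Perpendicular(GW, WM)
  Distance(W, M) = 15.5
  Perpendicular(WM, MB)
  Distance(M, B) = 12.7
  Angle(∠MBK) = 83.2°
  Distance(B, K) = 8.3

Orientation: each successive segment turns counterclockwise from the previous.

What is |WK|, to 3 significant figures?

13.8

The perpendicularity gives MB at right angles to WM, so MB runs at -25.8°; with |MB| = 12.7, B = (0.982, -20.5). ∠MBK = 83.2° gives BK at 71.0° from the x-axis; with |BK| = 8.3, K = (3.68, -12.7). Then |WK| = |K − W| = 13.8.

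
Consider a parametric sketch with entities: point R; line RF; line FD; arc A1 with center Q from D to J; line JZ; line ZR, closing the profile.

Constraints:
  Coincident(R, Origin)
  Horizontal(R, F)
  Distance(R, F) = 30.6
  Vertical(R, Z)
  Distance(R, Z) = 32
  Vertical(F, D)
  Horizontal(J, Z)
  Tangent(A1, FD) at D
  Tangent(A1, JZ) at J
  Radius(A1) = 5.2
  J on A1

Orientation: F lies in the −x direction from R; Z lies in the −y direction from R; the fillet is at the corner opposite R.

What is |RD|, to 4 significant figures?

40.68

The virtual corner opposite R is at (-30.60, -32.00). The tangent condition forces QD to be normal to FD and tangency of A1 to JZ means the radius QJ is perpendicular to JZ, with radius 5.2, so the center Q sits 5.2 in from both sides at Q = (-25.40, -26.80). That places the tangent points at D = (-30.60, -26.80) on FD and J = (-25.40, -32.00) on JZ. Then |RD| = |D − R| = 40.68.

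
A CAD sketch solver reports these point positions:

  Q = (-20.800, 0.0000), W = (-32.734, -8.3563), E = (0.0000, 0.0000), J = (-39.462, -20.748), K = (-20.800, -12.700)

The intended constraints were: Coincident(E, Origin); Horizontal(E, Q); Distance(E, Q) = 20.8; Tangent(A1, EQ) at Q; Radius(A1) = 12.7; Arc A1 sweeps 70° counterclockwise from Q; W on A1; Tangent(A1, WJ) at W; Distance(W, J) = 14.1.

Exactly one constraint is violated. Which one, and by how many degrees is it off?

Tangent(A1, WJ) at W — off by 8.50°.

E = (0.00, 0.00) ✓; E.y = 0.00, Q.y = 0.00 ✓; |EQ| = 20.80 ✓; ∠(KQ, QE) = 90.00° ✓; |KQ| = 12.70 ✓; bearing(K→W) − bearing(K→Q) = 70.00° ✓; |KW| = 12.70 ✓; ∠(KW, WJ) = 98.50° ✗; |WJ| = 14.10 ✓.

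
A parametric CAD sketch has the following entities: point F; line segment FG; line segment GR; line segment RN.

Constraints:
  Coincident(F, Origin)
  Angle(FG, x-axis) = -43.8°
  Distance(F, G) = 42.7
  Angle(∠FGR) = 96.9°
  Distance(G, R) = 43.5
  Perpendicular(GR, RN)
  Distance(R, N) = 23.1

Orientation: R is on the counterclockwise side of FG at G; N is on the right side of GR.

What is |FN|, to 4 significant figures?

81.57

F is at the origin; FG runs at -43.8° with length 42.7, so G = 42.7·(cos -43.8°, sin -43.8°) = (30.82, -29.55). ∠FGR = 96.9°, so GR runs at -43.8° + (180° − 96.9°) = 39.30° from the x-axis; with |GR| = 43.5, R = G + 43.5·(cos 39.30°, sin 39.30°) = (64.48, -2.002). The perpendicularity gives RN at right angles to GR; with |RN| = 23.1 on the right of GR, N = R + 23.1·(0.6334, -0.7738) = (79.11, -19.88). Then |FN| = |N − F| = 81.57.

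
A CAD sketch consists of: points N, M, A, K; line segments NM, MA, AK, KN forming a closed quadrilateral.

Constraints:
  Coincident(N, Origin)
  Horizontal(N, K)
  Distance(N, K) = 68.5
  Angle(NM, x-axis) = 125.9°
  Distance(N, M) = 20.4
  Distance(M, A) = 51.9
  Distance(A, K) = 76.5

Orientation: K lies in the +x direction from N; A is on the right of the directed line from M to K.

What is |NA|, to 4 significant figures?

33.99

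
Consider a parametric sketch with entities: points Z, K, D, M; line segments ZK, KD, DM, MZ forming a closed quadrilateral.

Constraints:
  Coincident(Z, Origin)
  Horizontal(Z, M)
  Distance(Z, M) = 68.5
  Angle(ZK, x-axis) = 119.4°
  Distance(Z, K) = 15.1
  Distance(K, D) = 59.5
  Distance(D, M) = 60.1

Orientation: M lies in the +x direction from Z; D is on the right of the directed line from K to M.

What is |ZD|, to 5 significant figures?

44.401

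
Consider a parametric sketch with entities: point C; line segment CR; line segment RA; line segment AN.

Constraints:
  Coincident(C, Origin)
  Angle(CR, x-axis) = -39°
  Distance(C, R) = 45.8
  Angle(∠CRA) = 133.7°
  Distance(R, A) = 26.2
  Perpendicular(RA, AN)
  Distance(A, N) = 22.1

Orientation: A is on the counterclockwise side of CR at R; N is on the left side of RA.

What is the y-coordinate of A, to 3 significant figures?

-25.5

C is at the origin; CR runs at -39.0° with length 45.8, so R = 45.8·(cos -39.0°, sin -39.0°) = (35.6, -28.8). ∠CRA = 133.7°, so RA runs at -39.0° + (180° − 133.7°) = 7.30° from the x-axis; with |RA| = 26.2, A = R + 26.2·(cos 7.30°, sin 7.30°) = (61.6, -25.5). So A.y = -25.5.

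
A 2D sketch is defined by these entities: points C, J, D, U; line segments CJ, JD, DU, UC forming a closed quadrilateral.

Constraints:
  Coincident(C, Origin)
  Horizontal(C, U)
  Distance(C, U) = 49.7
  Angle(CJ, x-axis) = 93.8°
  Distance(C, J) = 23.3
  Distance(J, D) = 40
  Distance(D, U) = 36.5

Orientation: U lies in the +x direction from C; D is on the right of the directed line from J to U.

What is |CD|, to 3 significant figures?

20.2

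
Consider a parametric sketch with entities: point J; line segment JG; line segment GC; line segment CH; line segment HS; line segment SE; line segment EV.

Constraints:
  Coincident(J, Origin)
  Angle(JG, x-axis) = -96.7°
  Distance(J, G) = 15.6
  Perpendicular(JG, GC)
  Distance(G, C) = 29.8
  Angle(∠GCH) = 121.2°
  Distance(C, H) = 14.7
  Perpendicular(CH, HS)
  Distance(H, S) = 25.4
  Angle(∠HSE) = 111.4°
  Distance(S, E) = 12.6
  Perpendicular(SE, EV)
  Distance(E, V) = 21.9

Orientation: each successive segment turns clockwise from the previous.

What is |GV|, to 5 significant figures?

18.993

∠HSE = 111.4° gives SE at -44.100° from the x-axis; with |SE| = 12.6, E = (-5.3511, 3.1245). The perpendicularity gives EV at right angles to SE, so EV runs at -134.10°; with |EV| = 21.9, V = (-20.592, -12.603). Then |GV| = |V − G| = 18.993.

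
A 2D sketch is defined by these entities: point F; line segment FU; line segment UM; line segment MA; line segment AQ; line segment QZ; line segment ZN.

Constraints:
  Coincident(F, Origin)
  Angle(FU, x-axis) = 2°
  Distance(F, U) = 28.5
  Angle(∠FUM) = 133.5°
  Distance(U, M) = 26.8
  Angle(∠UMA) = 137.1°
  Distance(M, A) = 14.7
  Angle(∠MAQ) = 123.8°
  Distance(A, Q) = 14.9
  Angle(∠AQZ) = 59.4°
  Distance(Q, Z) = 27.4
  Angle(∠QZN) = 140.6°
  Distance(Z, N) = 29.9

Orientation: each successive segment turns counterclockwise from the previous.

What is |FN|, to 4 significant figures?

51.21

F is at the origin; FU runs at 2.0° with length 28.5, so U = (28.48, 0.9946). ∠FUM = 133.5° gives UM at 48.50° from the x-axis; with |UM| = 26.8, M = (46.24, 21.07). ∠UMA = 137.1° gives MA at 91.40° from the x-axis; with |MA| = 14.7, A = (45.88, 35.76). ∠MAQ = 123.8° gives AQ at 147.6° from the x-axis; with |AQ| = 14.9, Q = (33.30, 43.75). ∠AQZ = 59.4° gives QZ at -91.80° from the x-axis; with |QZ| = 27.4, Z = (32.44, 16.36). ∠QZN = 140.6° gives ZN at -52.40° from the x-axis; with |ZN| = 29.9, N = (50.68, -7.330). Then |FN| = |N − F| = 51.21.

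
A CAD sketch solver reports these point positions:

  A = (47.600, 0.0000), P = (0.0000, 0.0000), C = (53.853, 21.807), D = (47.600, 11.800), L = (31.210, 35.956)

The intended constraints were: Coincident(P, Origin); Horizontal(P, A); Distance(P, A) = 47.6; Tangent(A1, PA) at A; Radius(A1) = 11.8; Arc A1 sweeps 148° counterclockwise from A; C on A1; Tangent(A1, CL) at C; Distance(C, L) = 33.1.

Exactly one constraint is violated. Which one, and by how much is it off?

Distance(C, L) = 33.1 — off by 6.40.

P = (0.00, 0.00) ✓; P.y = 0.00, A.y = 0.00 ✓; |PA| = 47.60 ✓; ∠(DA, AP) = 90.00° ✓; |DA| = 11.80 ✓; bearing(D→C) − bearing(D→A) = 148.0° ✓; |DC| = 11.80 ✓; ∠(DC, CL) = 90.00° ✓; |CL| = 26.70 ✗.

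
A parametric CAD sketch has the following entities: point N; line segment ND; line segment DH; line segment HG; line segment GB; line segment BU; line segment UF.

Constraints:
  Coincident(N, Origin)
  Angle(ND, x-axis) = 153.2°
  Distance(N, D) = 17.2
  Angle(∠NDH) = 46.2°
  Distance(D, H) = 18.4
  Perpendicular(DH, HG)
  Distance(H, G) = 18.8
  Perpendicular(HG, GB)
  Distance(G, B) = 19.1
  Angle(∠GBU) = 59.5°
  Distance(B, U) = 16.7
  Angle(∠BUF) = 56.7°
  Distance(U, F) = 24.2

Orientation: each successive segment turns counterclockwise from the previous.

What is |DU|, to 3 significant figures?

8.94

N is at the origin; ND runs at 153.2° with length 17.2, so D = (-15.4, 7.76). ∠NDH = 46.2° gives DH at -73.0° from the x-axis; with |DH| = 18.4, H = (-9.97, -9.84). The perpendicularity gives HG at right angles to DH, so HG runs at 17.0°; with |HG| = 18.8, G = (8.01, -4.34). HG ⟂ GB, so GB runs at 107°; with |GB| = 19.1, B = (2.42, 13.9). ∠GBU = 59.5° gives BU at -132° from the x-axis; with |BU| = 16.7, U = (-8.86, 1.61). Then |DU| = |U − D| = 8.94.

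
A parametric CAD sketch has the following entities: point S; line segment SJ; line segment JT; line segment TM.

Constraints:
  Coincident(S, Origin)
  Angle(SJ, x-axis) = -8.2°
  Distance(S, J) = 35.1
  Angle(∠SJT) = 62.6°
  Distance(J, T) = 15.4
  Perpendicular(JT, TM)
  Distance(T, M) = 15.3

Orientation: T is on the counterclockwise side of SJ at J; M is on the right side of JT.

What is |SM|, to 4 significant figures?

46.47

S is at the origin; SJ runs at -8.2° with length 35.1, so J = 35.1·(cos -8.2°, sin -8.2°) = (34.74, -5.006). ∠SJT = 62.6°, so JT runs at -8.2° + (180° − 62.6°) = 109.2° from the x-axis; with |JT| = 15.4, T = J + 15.4·(cos 109.2°, sin 109.2°) = (29.68, 9.537). JT is perpendicular to TM; with |TM| = 15.3 on the right of JT, M = T + 15.3·(0.9444, 0.3289) = (44.13, 14.57). Then |SM| = |M − S| = 46.47.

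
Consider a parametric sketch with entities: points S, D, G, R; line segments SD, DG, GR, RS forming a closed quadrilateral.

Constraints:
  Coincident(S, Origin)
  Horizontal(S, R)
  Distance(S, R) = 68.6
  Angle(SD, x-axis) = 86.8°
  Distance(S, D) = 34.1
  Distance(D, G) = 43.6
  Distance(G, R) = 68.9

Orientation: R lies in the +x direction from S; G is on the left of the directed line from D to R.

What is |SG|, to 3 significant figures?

70.9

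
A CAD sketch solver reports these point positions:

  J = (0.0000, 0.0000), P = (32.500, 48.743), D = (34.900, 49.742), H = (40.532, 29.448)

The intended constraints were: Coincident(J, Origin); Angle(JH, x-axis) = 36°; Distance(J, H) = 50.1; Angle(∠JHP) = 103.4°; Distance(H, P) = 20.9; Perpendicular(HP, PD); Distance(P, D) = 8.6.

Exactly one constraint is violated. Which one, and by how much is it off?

Distance(P, D) = 8.6 — off by 6.00.

J = (0.00, 0.00) ✓; JH at 36.00° ✓; |JH| = 50.10 ✓; ∠JHP = 103.4° ✓; |HP| = 20.90 ✓; ∠(HP, PD) = 90.00° ✓; |PD| = 2.600 ✗.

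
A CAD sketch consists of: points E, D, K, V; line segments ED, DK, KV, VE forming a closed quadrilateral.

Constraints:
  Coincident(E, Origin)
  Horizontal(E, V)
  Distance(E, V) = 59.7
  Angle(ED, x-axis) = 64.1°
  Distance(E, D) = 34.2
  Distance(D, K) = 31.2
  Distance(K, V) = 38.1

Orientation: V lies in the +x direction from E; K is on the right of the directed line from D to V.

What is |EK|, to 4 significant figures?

21.60

Checks: |DK| = 31.20 ✓; |KV| = 38.10 ✓.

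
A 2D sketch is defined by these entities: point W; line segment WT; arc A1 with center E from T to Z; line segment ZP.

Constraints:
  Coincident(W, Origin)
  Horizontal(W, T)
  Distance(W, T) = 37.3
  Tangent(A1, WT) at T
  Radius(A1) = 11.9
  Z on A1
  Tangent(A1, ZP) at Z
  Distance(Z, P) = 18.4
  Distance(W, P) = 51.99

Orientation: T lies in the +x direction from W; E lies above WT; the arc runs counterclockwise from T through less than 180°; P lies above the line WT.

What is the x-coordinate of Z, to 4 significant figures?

47.91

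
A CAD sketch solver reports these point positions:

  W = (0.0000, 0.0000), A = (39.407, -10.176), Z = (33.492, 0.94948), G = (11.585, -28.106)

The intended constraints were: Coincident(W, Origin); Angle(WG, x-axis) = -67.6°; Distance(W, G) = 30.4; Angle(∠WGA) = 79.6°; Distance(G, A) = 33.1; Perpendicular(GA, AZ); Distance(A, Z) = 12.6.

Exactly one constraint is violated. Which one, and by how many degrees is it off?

Perpendicular(GA, AZ) — off by 4.80°.

W = (0.00, 0.00) ✓; WG at -67.60° ✓; |WG| = 30.40 ✓; ∠WGA = 79.60° ✓; |GA| = 33.10 ✓; ∠(GA, AZ) = 85.20° ✗; |AZ| = 12.60 ✓.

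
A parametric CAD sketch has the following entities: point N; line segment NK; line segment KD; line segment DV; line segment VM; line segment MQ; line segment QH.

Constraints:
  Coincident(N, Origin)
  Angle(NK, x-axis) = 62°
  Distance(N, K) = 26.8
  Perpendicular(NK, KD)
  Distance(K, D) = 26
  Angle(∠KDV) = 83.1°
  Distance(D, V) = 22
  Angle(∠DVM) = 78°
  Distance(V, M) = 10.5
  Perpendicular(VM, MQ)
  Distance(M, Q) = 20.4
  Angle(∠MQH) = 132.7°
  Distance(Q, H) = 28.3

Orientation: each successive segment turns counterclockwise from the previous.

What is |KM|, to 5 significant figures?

22.808

N is at the origin; NK runs at 62.0° with length 26.8, so K = (12.582, 23.663). The perpendicularity gives KD at right angles to NK, so KD runs at 152.00°; with |KD| = 26.0, D = (-10.375, 35.869). ∠KDV = 83.1° gives DV at -111.10° from the x-axis; with |DV| = 22.0, V = (-18.295, 15.344). ∠DVM = 78.0° gives VM at -9.1000° from the x-axis; with |VM| = 10.5, M = (-7.9269, 13.684). Then |KM| = |M − K| = 22.808.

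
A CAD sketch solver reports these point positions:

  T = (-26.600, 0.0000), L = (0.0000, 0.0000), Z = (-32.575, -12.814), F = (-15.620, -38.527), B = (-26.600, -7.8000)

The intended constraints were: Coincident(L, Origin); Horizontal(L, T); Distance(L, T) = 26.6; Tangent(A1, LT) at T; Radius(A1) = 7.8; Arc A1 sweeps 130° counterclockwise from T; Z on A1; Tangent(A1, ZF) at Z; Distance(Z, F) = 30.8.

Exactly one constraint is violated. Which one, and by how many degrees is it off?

Tangent(A1, ZF) at Z — off by 6.60°.

L = (0.00, 0.00) ✓; L.y = 0.00, T.y = 0.00 ✓; |LT| = 26.60 ✓; ∠(BT, TL) = 90.00° ✓; |BT| = 7.800 ✓; bearing(B→Z) − bearing(B→T) = 130.0° ✓; |BZ| = 7.800 ✓; ∠(BZ, ZF) = 96.60° ✗; |ZF| = 30.80 ✓.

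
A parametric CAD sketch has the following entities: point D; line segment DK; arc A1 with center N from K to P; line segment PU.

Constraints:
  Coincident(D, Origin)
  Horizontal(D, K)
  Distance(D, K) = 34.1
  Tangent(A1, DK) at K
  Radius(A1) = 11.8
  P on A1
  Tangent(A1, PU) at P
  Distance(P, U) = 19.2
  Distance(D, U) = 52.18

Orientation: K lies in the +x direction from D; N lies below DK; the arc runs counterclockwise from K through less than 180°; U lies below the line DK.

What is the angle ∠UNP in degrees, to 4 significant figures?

58.43°

Checks: |NP| = 11.80 ✓; ∠(NP, PU) = 90.00° ✓; |PU| = 19.20 ✓; |DU| = 52.18 ✓.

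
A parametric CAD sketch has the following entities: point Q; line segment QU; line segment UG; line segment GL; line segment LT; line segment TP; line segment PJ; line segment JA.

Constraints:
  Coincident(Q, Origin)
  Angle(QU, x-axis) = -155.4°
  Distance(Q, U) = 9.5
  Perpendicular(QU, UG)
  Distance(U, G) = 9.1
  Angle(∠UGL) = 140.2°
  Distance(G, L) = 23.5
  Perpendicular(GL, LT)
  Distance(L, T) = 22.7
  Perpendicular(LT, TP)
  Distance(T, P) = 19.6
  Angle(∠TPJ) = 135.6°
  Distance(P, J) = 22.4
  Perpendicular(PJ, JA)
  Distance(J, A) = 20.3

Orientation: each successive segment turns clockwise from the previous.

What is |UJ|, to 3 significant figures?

5.25

Q is at the origin; QU runs at -155.4° with length 9.5, so U = (-8.64, -3.95). QU ⟂ UG, so UG runs at 115°; with |UG| = 9.1, G = (-12.4, 4.32). ∠UGL = 140.2° gives GL at 74.8° from the x-axis; with |GL| = 23.5, L = (-6.26, 27.0). GL ⟂ LT, so LT runs at -15.2°; with |LT| = 22.7, T = (15.6, 21.0). LT is perpendicular to TP, so TP runs at -105°; with |TP| = 19.6, P = (10.5, 2.13). ∠TPJ = 135.6° gives PJ at -150° from the x-axis; with |PJ| = 22.4, J = (-8.82, -9.20). Then |UJ| = |J − U| = 5.25.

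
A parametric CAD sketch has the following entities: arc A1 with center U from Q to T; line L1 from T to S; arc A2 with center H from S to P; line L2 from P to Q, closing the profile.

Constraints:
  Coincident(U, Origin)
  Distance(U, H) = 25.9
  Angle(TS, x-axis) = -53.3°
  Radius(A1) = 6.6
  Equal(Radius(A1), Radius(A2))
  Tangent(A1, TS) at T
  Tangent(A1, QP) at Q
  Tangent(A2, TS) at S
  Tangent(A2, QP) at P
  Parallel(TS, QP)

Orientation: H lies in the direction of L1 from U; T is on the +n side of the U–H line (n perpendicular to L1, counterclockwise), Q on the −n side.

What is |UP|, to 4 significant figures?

26.73

The slot axis is L1's direction at -53.3°, so u = (cos -53.3°, sin -53.3°) = (0.5976, -0.8018) and n = (−sin -53.3°, cos -53.3°) = (0.8018, 0.5976). U is at the origin and H lies 25.9 along u from U, so H = 25.9·u = (15.48, -20.77). Tangency of A1 to both parallel lines with radius 6.6 puts T and Q at U ± 6.6·n: T = (5.292, 3.944), Q = (-5.292, -3.944). Equal radii place S and P the same way about H: S = H + 6.6·n = (20.77, -16.82), P = H − 6.6·n = (10.19, -24.71). Then |UP| = |P − U| = 26.73.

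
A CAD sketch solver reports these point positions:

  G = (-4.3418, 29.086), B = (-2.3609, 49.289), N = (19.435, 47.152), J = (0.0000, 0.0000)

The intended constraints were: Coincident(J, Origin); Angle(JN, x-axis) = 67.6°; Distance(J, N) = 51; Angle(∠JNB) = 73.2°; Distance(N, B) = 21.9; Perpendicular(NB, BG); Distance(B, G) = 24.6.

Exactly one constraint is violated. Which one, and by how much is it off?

Distance(B, G) = 24.6 — off by 4.30.

J = (0.00, 0.00) ✓; JN at 67.60° ✓; |JN| = 51.00 ✓; ∠JNB = 73.20° ✓; |NB| = 21.90 ✓; ∠(NB, BG) = 90.00° ✓; |BG| = 20.30 ✗.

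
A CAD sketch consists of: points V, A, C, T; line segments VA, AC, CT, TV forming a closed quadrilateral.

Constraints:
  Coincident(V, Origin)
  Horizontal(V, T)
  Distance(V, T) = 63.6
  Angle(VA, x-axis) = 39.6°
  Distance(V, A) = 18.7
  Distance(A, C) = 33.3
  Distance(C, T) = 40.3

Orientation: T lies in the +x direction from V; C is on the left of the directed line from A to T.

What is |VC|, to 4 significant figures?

52.00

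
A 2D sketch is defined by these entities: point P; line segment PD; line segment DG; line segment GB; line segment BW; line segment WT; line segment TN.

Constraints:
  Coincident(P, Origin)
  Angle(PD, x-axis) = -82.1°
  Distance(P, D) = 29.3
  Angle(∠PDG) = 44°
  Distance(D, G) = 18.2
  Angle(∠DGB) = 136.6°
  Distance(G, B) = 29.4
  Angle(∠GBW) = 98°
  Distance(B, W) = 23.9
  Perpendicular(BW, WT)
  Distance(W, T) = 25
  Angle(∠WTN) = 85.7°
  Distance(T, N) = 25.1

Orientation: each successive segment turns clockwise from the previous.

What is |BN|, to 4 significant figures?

23.15

P is at the origin; PD runs at -82.1° with length 29.3, so D = (4.027, -29.02). ∠PDG = 44.0° gives DG at 141.9° from the x-axis; with |DG| = 18.2, G = (-10.30, -17.79). ∠DGB = 136.6° gives GB at 98.50° from the x-axis; with |GB| = 29.4, B = (-14.64, 11.29). ∠GBW = 98.0° gives BW at 16.50° from the x-axis; with |BW| = 23.9, W = (8.275, 18.07). BW ⟂ WT, so WT runs at -73.50°; with |WT| = 25.0, T = (15.38, -5.897). ∠WTN = 85.7° gives TN at -167.8° from the x-axis; with |TN| = 25.1, N = (-9.158, -11.20). Then |BN| = |N − B| = 23.15.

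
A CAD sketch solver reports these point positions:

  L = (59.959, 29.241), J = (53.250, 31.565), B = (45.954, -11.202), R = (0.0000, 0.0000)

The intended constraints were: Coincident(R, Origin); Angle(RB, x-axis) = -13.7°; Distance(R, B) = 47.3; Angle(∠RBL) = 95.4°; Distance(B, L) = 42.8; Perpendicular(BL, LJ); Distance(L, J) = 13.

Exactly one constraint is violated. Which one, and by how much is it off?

Distance(L, J) = 13 — off by 5.90.

R = (0.00, 0.00) ✓; RB at -13.70° ✓; |RB| = 47.30 ✓; ∠RBL = 95.40° ✓; |BL| = 42.80 ✓; ∠(BL, LJ) = 89.99° ✓; |LJ| = 7.100 ✗.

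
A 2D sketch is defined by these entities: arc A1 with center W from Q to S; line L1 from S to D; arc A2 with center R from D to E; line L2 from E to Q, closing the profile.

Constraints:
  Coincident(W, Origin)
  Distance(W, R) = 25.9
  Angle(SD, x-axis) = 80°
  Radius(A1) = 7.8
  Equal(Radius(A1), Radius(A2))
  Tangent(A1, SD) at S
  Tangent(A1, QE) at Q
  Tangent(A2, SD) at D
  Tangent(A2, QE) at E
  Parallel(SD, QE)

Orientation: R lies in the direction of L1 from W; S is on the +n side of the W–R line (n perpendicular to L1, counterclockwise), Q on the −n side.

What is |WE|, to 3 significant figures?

27.0

The slot axis is L1's direction at 80.0°, so u = (cos 80.0°, sin 80.0°) = (0.174, 0.985) and n = (−sin 80.0°, cos 80.0°) = (-0.985, 0.174). W is at the origin and R lies 25.9 along u from W, so R = 25.9·u = (4.50, 25.5). Tangency of A1 to both parallel lines with radius 7.8 puts S and Q at W ± 7.8·n: S = (-7.68, 1.35), Q = (7.68, -1.35). Equal radii place D and E the same way about R: D = R + 7.8·n = (-3.18, 26.9), E = R − 7.8·n = (12.2, 24.2). Then |WE| = |E − W| = 27.0.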